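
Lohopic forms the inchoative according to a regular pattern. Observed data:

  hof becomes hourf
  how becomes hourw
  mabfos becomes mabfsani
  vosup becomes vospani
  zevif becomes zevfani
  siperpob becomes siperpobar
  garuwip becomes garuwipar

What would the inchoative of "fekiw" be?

hof and zevif both end in -f yet inflect differently (hourf, zevfani), so the final letter is not what conditions the rule; the number of vowels is.
"fekiw" has 2 vowels. The stems with 2 vowels (mabfos → mabfsani, vosup → vospani, zevif → zevfani) delete the last vowel and add -ani.
The other patterns: stems with 1 vowel insert -ur- after the first vowel; stems with 3 vowels add -ar.
So fekiw → fekwani.

fekwani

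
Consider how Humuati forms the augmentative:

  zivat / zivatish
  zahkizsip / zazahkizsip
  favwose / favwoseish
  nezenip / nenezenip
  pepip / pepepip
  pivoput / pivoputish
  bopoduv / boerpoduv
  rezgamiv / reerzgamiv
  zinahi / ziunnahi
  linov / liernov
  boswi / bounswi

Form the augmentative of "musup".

zinahi and zahkizsip both have last vowel 'i' yet inflect differently (ziunnahi, zazahkizsip), so the last vowel is not what conditions the rule; the final letter is.
"musup" ends in -p. The stems ending in -p (zahkizsip → zazahkizsip, pepip → pepepip, nezenip → nenezenip) repeat the first consonant+vowel as a prefix.
So musup → mumusup.

mumusup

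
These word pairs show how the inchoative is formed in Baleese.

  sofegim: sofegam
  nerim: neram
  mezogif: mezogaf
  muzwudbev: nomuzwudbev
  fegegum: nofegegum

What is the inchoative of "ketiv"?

ketav

sofegim and fegegum both end in -m yet inflect differently (sofegam, nofegegum), so the final letter is not what conditions the rule; the last vowel is.
"ketiv" has last vowel 'i'. The stems whose last vowel is 'i' (sofegim → sofegam, nerim → neram, mezogif → mezogaf) change the last vowel to 'a'.
So ketiv → ketav.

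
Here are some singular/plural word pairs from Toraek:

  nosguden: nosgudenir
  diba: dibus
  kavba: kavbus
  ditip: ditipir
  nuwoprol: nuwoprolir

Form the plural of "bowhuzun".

bowhuzunir

ditip and diba both begin with d- yet inflect differently (ditipir, dibus), so the first letter is not what conditions the rule; whether the stem ends in a vowel or a consonant is.
"bowhuzun" ends in a consonant. The stems ending in a consonant (nuwoprol → nuwoprolir, nosguden → nosgudenir, ditip → ditipir) add -ir.
So bowhuzun → bowhuzunir.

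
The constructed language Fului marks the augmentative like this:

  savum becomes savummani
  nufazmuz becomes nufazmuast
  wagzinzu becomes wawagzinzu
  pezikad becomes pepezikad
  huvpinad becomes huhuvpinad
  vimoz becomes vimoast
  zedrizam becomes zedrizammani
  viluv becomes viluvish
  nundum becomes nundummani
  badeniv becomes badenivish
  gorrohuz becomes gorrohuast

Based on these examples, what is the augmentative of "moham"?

mohammani

gorrohuz and viluv both have last vowel 'u' yet inflect differently (gorrohuast, viluvish), so the last vowel is not what conditions the rule; the final letter is.
"moham" ends in -m. The stems ending in -m (savum → savummani, zedrizam → zedrizammani, nundum → nundummani) double the final consonant and add -ani.
The other patterns: stems ending in -z drop the final letter and add -ast; stems ending in -v add -ish; stems ending in -d or -u repeat the first consonant+vowel as a prefix.
So moham → mohammani.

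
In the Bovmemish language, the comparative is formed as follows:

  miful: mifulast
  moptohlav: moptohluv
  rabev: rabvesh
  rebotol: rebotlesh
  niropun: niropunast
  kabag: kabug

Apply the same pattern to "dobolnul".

miful and rebotol both end in -l yet inflect differently (mifulast, rebotlesh), so the final letter is not what conditions the rule; the last vowel is.
"dobolnul" has last vowel 'u'. The stems whose last vowel is 'u' (miful → mifulast, niropun → niropunast) add -ast.
So dobolnul → dobolnulast.

dobolnulast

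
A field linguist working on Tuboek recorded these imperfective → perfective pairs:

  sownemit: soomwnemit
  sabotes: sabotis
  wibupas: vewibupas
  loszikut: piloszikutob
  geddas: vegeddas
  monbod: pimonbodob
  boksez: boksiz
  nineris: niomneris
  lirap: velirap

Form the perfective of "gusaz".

nineris and wibupas both end in -s yet inflect differently (niomneris, vewibupas), so the final letter is not what conditions the rule; the last vowel is.
"gusaz" has last vowel 'a'. The stems whose last vowel is 'a' (wibupas → vewibupas, geddas → vegeddas, lirap → velirap) add the prefix ve-.
So gusaz → vegusaz.

vegusaz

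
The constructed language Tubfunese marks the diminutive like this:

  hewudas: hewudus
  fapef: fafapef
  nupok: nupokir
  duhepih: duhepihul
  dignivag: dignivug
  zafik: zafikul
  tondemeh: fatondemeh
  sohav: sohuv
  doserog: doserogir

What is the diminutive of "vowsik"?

vowsikul

nupok and zafik both end in -k yet inflect differently (nupokir, zafikul), so the final letter is not what conditions the rule; the last vowel is.
"vowsik" has last vowel 'i'. The stems whose last vowel is 'i' (zafik → zafikul, duhepih → duhepihul) add -ul.
The other patterns: stems whose last vowel is 'o' add -ir; stems whose last vowel is 'e' add the prefix fa-; stems whose last vowel is 'a' change the last vowel to 'u'.
So vowsik → vowsikul.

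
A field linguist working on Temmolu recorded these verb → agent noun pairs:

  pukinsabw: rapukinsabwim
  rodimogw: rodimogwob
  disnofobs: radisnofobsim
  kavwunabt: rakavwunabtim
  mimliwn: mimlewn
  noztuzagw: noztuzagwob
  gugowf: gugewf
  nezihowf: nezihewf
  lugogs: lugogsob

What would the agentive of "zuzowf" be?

zuzewf

"zuzowf" has second-to-last letter 'w'. The stems whose second-to-last letter is 'w' (nezihowf → nezihewf, gugowf → gugewf, mimliwn → mimlewn) change the last vowel to 'e'.
The other patterns: stems whose second-to-last letter is 'g' add -ob; stems whose second-to-last letter is 'b' add ra- … -im around the stem.
So zuzowf → zuzewf.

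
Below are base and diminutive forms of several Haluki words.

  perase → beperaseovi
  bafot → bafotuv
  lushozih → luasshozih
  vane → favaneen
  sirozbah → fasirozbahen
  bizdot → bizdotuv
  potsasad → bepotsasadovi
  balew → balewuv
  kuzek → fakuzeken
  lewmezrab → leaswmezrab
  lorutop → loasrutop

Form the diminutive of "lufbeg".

lushozih and sirozbah both end in -h yet inflect differently (luasshozih, fasirozbahen), so the final letter is not what conditions the rule; the first letter is.
"lufbeg" begins with l-. The stems beginning with l- (lushozih → luasshozih, lewmezrab → leaswmezrab, lorutop → loasrutop) insert -as- after the first vowel.
The other patterns: stems beginning with p- add be- … -ovi around the stem; stems beginning with b- add -uv; stems beginning with k-, s- or v- add fa- … -en around the stem.
So lufbeg → luasfbeg.

luasfbeg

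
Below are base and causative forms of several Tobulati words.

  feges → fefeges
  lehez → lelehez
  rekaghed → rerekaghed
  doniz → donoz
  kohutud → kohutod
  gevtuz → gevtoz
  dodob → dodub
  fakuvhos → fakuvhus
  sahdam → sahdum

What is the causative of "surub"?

lehez and doniz both end in -z yet inflect differently (lelehez, donoz), so the final letter is not what conditions the rule; the last vowel is.
"surub" has last vowel 'u'. The stems whose last vowel is 'u' (kohutud → kohutod, gevtuz → gevtoz) change the last vowel to 'o'.
The other patterns: stems whose last vowel is 'e' repeat the first consonant+vowel as a prefix; stems whose last vowel is 'a' or 'o' change the last vowel to 'u'.
So surub → surob.

surob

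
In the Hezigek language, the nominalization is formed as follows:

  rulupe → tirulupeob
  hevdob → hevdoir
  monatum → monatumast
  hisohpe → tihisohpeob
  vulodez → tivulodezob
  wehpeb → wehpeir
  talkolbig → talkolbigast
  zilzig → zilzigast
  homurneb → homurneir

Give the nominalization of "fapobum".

homurneb and vulodez both have last vowel 'e' yet inflect differently (homurneir, tivulodezob), so the last vowel is not what conditions the rule; the final letter is.
"fapobum" ends in -m. The one such stem in the data (monatum → monatumast) adds -ast, so the same rule applies.
The other patterns: stems ending in -b drop the final letter and add -ir; stems ending in -e or -z add ti- … -ob around the stem.
So fapobum → fapobumast.

fapobumast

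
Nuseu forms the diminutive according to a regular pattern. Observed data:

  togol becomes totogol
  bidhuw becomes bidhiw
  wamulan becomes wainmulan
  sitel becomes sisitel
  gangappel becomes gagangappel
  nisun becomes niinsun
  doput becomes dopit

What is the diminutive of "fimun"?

fiinmun

"fimun" ends in -n. The stems ending in -n (nisun → niinsun, wamulan → wainmulan) insert -in- after the first vowel.
So fimun → fiinmun.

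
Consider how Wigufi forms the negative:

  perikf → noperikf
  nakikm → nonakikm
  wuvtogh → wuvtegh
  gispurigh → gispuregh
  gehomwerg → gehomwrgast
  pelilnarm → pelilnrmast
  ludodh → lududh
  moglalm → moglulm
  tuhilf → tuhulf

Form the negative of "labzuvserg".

labzuvsrgast

nakikm and pelilnarm both end in -m yet inflect differently (nonakikm, pelilnrmast), so the final letter is not what conditions the rule; the second-to-last letter is.
"labzuvserg" has second-to-last letter 'r'. The stems whose second-to-last letter is 'r' (gehomwerg → gehomwrgast, pelilnarm → pelilnrmast) delete the last vowel and add -ast.
The other patterns: stems whose second-to-last letter is 'k' add the prefix no-; stems whose second-to-last letter is 'g' change the last vowel to 'e'; stems whose second-to-last letter is 'd' or 'l' change the last vowel to 'u'.
So labzuvserg → labzuvsrgast.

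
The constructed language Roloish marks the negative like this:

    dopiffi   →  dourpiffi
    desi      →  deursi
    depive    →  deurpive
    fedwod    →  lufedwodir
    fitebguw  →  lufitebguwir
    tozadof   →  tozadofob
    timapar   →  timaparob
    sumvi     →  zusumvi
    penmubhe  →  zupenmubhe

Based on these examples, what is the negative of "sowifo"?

dopiffi and sumvi both end in -i yet inflect differently (dourpiffi, zusumvi), so the final letter is not what conditions the rule; the first letter is.
"sowifo" begins with s-. The one such stem in the data (sumvi → zusumvi) adds the prefix zu-, so the same rule applies.
The other patterns: stems beginning with d- insert -ur- after the first vowel; stems beginning with f- add lu- … -ir around the stem; stems beginning with t- add -ob.
So sowifo → zusowifo.

zusowifo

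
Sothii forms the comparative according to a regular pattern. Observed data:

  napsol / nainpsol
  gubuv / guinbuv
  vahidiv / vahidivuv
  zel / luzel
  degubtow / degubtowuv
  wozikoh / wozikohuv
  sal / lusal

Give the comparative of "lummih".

luinmmih

"lummih" has 2 vowels. The stems with 2 vowels (gubuv → guinbuv, napsol → nainpsol) insert -in- after the first vowel.
The other patterns: stems with 1 vowel add the prefix lu-; stems with 3 vowels add -uv.
So lummih → luinmmih.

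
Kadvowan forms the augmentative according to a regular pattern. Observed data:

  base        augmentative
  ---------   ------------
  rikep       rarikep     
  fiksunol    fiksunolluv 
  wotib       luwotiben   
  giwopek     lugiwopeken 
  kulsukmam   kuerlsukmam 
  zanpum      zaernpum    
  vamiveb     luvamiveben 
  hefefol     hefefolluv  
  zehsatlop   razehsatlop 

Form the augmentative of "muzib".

lumuziben

zehsatlop and hefefol both have last vowel 'o' yet inflect differently (razehsatlop, hefefolluv), so the last vowel is not what conditions the rule; the final letter is.
"muzib" ends in -b. The stems ending in -b (wotib → luwotiben, vamiveb → luvamiveben) add lu- … -en around the stem.
The other patterns: stems ending in -p add the prefix ra-; stems ending in -l double the final consonant and add -uv; stems ending in -m insert -er- after the first vowel.
So muzib → lumuziben.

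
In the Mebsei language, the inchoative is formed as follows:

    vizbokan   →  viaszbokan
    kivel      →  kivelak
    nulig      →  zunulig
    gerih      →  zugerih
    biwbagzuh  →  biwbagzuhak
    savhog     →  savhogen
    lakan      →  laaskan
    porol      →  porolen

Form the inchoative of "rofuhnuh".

rofuhnuhak

porol and kivel both end in -l yet inflect differently (porolen, kivelak), so the final letter is not what conditions the rule; the last vowel is.
"rofuhnuh" has last vowel 'u'. The one such stem in the data (biwbagzuh → biwbagzuhak) adds -ak, so the same rule applies.
The other patterns: stems whose last vowel is 'o' add -en; stems whose last vowel is 'i' add the prefix zu-; stems whose last vowel is 'a' insert -as- after the first vowel.
So rofuhnuh → rofuhnuhak.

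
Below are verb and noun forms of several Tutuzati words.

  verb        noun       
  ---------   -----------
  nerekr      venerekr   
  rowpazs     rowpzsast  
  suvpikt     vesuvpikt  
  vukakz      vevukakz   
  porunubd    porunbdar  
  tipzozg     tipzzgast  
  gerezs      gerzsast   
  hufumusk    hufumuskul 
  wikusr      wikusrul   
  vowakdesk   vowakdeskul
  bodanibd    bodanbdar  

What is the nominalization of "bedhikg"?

vebedhikg

nerekr and wikusr both end in -r yet inflect differently (venerekr, wikusrul), so the final letter is not what conditions the rule; the second-to-last letter is.
"bedhikg" has second-to-last letter 'k'. The stems whose second-to-last letter is 'k' (suvpikt → vesuvpikt, nerekr → venerekr, vukakz → vevukakz) add the prefix ve-.
The other patterns: stems whose second-to-last letter is 'z' delete the last vowel and add -ast; stems whose second-to-last letter is 's' add -ul; stems whose second-to-last letter is 'b' delete the last vowel and add -ar.
So bedhikg → vebedhikg.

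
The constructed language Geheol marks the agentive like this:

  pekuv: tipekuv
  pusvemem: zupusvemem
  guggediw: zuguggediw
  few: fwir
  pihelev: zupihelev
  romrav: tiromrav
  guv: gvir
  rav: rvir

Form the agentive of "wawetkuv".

zuwawetkuv

guv and pekuv both end in -v yet inflect differently (gvir, tipekuv), so the final letter is not what conditions the rule; the number of vowels is.
"wawetkuv" has 3 vowels. The stems with 3 vowels (guggediw → zuguggediw, pihelev → zupihelev, pusvemem → zupusvemem) add the prefix zu-.
So wawetkuv → zuwawetkuv.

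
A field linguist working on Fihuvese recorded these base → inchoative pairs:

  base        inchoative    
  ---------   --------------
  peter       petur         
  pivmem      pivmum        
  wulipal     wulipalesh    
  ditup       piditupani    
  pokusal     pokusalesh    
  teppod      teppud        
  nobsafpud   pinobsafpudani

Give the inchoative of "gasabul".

nobsafpud and teppod both end in -d yet inflect differently (pinobsafpudani, teppud), so the final letter is not what conditions the rule; the last vowel is.
"gasabul" has last vowel 'u'. The stems whose last vowel is 'u' (ditup → piditupani, nobsafpud → pinobsafpudani) add pi- … -ani around the stem.
The other patterns: stems whose last vowel is 'a' add -esh; stems whose last vowel is 'e' or 'o' change the last vowel to 'u'.
So gasabul → pigasabulani.

pigasabulani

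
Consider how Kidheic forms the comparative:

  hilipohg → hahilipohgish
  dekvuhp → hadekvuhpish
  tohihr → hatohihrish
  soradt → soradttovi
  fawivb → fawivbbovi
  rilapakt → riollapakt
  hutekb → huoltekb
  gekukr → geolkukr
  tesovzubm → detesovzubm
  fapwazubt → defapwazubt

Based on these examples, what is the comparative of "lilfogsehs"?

halilfogsehsish

soradt and rilapakt both end in -t yet inflect differently (soradttovi, riollapakt), so the final letter is not what conditions the rule; the second-to-last letter is.
"lilfogsehs" has second-to-last letter 'h'. The stems whose second-to-last letter is 'h' (hilipohg → hahilipohgish, dekvuhp → hadekvuhpish, tohihr → hatohihrish) add ha- … -ish around the stem.
The other patterns: stems whose second-to-last letter is 'd' or 'v' double the final consonant and add -ovi; stems whose second-to-last letter is 'k' insert -ol- after the first vowel; stems whose second-to-last letter is 'b' add the prefix de-.
So lilfogsehs → halilfogsehsish.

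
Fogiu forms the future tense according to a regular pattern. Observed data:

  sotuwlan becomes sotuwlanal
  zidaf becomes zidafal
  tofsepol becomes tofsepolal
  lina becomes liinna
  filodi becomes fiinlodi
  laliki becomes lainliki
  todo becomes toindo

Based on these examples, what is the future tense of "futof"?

futofal

"futof" ends in a consonant. The stems ending in a consonant (sotuwlan → sotuwlanal, zidaf → zidafal, tofsepol → tofsepolal) add -al.
The other pattern: stems ending in a vowel insert -in- after the first vowel.
So futof → futofal.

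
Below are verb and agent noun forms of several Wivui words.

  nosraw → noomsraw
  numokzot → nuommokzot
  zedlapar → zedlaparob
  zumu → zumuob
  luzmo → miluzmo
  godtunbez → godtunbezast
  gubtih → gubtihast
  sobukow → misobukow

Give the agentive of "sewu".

nosraw and sobukow both end in -w yet inflect differently (noomsraw, misobukow), so the final letter is not what conditions the rule; the first letter is.
"sewu" begins with s-. The one such stem in the data (sobukow → misobukow) adds the prefix mi-, so the same rule applies.
The other patterns: stems beginning with z- add -ob; stems beginning with g- add -ast; stems beginning with n- insert -om- after the first vowel.
So sewu → misewu.

misewu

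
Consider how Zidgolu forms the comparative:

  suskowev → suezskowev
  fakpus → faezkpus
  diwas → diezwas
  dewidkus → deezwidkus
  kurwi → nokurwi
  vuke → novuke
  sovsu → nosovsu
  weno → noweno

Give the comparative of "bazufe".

nobazufe

suskowev and vuke both have last vowel 'e' yet inflect differently (suezskowev, novuke), so the last vowel is not what conditions the rule; whether the stem ends in a vowel or a consonant is.
"bazufe" ends in a vowel. The stems ending in a vowel (kurwi → nokurwi, vuke → novuke, sovsu → nosovsu) add the prefix no-.
So bazufe → nobazufe.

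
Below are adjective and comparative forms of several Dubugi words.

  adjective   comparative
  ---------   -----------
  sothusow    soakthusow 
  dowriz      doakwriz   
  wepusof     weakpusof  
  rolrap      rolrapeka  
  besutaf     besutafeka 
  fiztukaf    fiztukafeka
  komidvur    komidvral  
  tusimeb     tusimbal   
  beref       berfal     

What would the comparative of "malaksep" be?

wepusof and besutaf both end in -f yet inflect differently (weakpusof, besutafeka), so the final letter is not what conditions the rule; the last vowel is.
"malaksep" has last vowel 'e'. The stems whose last vowel is 'e' (tusimeb → tusimbal, beref → berfal) delete the last vowel and add -al.
So malaksep → malakspal.

malakspal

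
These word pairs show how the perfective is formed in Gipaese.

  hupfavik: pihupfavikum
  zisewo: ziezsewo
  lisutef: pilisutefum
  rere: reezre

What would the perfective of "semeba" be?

"semeba" ends in a vowel. The stems ending in a vowel (zisewo → ziezsewo, rere → reezre) insert -ez- after the first vowel.
So semeba → seezmeba.

seezmeba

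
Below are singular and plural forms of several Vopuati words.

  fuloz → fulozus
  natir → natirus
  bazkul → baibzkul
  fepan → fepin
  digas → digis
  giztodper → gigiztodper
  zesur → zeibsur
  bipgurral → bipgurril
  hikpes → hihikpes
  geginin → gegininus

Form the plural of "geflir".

geflirus

"geflir" has last vowel 'i'. The stems whose last vowel is 'i' (natir → natirus, geginin → gegininus) add -us.
So geflir → geflirus.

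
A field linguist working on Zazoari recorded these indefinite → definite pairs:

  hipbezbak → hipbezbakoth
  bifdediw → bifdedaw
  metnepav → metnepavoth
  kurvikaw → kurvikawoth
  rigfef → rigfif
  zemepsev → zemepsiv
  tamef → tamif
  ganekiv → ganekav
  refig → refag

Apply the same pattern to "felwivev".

felwiviv

ganekiv and metnepav both end in -v yet inflect differently (ganekav, metnepavoth), so the final letter is not what conditions the rule; the last vowel is.
"felwivev" has last vowel 'e'. The stems whose last vowel is 'e' (rigfef → rigfif, tamef → tamif, zemepsev → zemepsiv) change the last vowel to 'i'.
So felwivev → felwiviv.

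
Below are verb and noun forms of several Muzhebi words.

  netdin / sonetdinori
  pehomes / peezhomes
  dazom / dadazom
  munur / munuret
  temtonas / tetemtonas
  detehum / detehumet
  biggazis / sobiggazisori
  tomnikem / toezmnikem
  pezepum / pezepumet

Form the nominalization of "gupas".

detehum and tomnikem both end in -m yet inflect differently (detehumet, toezmnikem), so the final letter is not what conditions the rule; the last vowel is.
"gupas" has last vowel 'a'. The one such stem in the data (temtonas → tetemtonas) repeats the first consonant+vowel as a prefix (as does dazom), so the same rule applies.
The other patterns: stems whose last vowel is 'u' add -et; stems whose last vowel is 'e' insert -ez- after the first vowel; stems whose last vowel is 'i' add so- … -ori around the stem.
So gupas → gugupas.

gugupas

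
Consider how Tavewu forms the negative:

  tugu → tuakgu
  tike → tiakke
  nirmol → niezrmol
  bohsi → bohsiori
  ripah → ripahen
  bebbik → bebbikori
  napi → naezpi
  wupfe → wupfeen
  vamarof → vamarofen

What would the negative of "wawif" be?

wawifen

bohsi and napi both end in -i yet inflect differently (bohsiori, naezpi), so the final letter is not what conditions the rule; the first letter is.
"wawif" begins with w-. The one such stem in the data (wupfe → wupfeen) adds -en, so the same rule applies.
So wawif → wawifen.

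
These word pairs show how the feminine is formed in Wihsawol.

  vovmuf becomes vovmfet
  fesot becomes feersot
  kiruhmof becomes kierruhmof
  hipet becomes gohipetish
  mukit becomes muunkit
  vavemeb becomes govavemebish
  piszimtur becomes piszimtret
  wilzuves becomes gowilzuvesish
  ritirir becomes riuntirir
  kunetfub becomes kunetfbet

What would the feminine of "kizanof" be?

kunetfub and vavemeb both end in -b yet inflect differently (kunetfbet, govavemebish), so the final letter is not what conditions the rule; the last vowel is.
"kizanof" has last vowel 'o'. The stems whose last vowel is 'o' (kiruhmof → kierruhmof, fesot → feersot) insert -er- after the first vowel.
So kizanof → kierzanof.

kierzanof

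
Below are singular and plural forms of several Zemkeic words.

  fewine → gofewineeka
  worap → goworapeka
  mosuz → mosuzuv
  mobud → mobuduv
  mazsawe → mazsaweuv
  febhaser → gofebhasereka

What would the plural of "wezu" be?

gowezueka

mazsawe and fewine both end in -e yet inflect differently (mazsaweuv, gofewineeka), so the final letter is not what conditions the rule; the first letter is.
"wezu" begins with w-. The one such stem in the data (worap → goworapeka) adds go- … -eka around the stem, so the same rule applies.
So wezu → gowezueka.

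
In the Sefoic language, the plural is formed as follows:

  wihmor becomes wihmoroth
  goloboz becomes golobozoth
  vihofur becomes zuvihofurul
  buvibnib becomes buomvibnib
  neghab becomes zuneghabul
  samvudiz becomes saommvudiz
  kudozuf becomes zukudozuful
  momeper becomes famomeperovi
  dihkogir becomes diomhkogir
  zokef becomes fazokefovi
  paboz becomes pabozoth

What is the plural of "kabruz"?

zukabruzul

goloboz and samvudiz both end in -z yet inflect differently (golobozoth, saommvudiz), so the final letter is not what conditions the rule; the last vowel is.
"kabruz" has last vowel 'u'. The stems whose last vowel is 'u' (vihofur → zuvihofurul, kudozuf → zukudozuful) add zu- … -ul around the stem.
The other patterns: stems whose last vowel is 'o' add -oth; stems whose last vowel is 'i' insert -om- after the first vowel; stems whose last vowel is 'e' add fa- … -ovi around the stem.
So kabruz → zukabruzul.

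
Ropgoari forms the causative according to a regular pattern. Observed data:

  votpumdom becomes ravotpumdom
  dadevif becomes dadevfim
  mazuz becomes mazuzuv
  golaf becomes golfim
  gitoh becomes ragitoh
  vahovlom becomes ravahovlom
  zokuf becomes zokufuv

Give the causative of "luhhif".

zokuf and golaf both end in -f yet inflect differently (zokufuv, golfim), so the final letter is not what conditions the rule; the last vowel is.
"luhhif" has last vowel 'i'. The one such stem in the data (dadevif → dadevfim) deletes the last vowel and adds -im (as does golaf), so the same rule applies.
The other patterns: stems whose last vowel is 'o' add the prefix ra-; stems whose last vowel is 'u' add -uv.
So luhhif → luhhfim.

luhhfim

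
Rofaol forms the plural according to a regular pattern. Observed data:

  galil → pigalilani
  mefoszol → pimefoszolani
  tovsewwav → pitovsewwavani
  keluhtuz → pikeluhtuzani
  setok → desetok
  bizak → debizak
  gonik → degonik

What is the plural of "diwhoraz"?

setok and mefoszol both have last vowel 'o' yet inflect differently (desetok, pimefoszolani), so the last vowel is not what conditions the rule; the final letter is.
"diwhoraz" ends in -z. The one such stem in the data (keluhtuz → pikeluhtuzani) adds pi- … -ani around the stem, so the same rule applies.
So diwhoraz → pidiwhorazani.

pidiwhorazani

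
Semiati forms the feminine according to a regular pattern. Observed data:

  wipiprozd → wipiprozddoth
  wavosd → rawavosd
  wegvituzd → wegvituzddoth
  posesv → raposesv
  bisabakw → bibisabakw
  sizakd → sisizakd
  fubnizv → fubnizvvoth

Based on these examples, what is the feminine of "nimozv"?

nimozvvoth

sizakd and wegvituzd both end in -d yet inflect differently (sisizakd, wegvituzddoth), so the final letter is not what conditions the rule; the second-to-last letter is.
"nimozv" has second-to-last letter 'z'. The stems whose second-to-last letter is 'z' (wegvituzd → wegvituzddoth, fubnizv → fubnizvvoth, wipiprozd → wipiprozddoth) double the final consonant and add -oth.
The other patterns: stems whose second-to-last letter is 'k' repeat the first consonant+vowel as a prefix; stems whose second-to-last letter is 's' add the prefix ra-.
So nimozv → nimozvvoth.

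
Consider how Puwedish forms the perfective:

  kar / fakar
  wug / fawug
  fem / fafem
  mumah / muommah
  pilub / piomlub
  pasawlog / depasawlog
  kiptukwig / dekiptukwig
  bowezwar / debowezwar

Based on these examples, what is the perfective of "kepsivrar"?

dekepsivrar

wug and pasawlog both end in -g yet inflect differently (fawug, depasawlog), so the final letter is not what conditions the rule; the number of vowels is.
"kepsivrar" has 3 vowels. The stems with 3 vowels (pasawlog → depasawlog, kiptukwig → dekiptukwig, bowezwar → debowezwar) add the prefix de-.
So kepsivrar → dekepsivrar.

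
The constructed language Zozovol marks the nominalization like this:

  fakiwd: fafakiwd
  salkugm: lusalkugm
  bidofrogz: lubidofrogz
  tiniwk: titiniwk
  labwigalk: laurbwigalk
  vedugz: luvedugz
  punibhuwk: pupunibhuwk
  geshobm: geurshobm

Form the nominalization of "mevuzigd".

salkugm and geshobm both end in -m yet inflect differently (lusalkugm, geurshobm), so the final letter is not what conditions the rule; the second-to-last letter is.
"mevuzigd" has second-to-last letter 'g'. The stems whose second-to-last letter is 'g' (bidofrogz → lubidofrogz, salkugm → lusalkugm, vedugz → luvedugz) add the prefix lu-.
So mevuzigd → lumevuzigd.

lumevuzigd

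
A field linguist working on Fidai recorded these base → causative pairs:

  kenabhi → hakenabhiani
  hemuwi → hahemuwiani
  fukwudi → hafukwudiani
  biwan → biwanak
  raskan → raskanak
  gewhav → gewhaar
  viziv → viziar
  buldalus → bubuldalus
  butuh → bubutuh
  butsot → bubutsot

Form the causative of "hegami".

hahegamiani

biwan and gewhav both have last vowel 'a' yet inflect differently (biwanak, gewhaar), so the last vowel is not what conditions the rule; the final letter is.
"hegami" ends in -i. The stems ending in -i (kenabhi → hakenabhiani, hemuwi → hahemuwiani, fukwudi → hafukwudiani) add ha- … -ani around the stem.
The other patterns: stems ending in -n add -ak; stems ending in -v drop the final letter and add -ar; stems ending in -h, -s or -t repeat the first consonant+vowel as a prefix.
So hegami → hahegamiani.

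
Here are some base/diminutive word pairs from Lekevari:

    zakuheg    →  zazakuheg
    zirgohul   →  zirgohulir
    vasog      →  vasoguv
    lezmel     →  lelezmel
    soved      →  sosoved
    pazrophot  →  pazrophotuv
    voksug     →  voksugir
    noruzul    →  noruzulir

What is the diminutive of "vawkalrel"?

vavawkalrel

"vawkalrel" has last vowel 'e'. The stems whose last vowel is 'e' (lezmel → lelezmel, zakuheg → zazakuheg, soved → sosoved) repeat the first consonant+vowel as a prefix.
So vawkalrel → vavawkalrel.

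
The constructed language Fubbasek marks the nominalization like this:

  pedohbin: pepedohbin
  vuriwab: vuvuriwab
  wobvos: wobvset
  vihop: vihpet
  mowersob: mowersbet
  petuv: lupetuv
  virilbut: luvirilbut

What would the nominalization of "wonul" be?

luwonul

vuriwab and mowersob both end in -b yet inflect differently (vuvuriwab, mowersbet), so the final letter is not what conditions the rule; the last vowel is.
"wonul" has last vowel 'u'. The stems whose last vowel is 'u' (petuv → lupetuv, virilbut → luvirilbut) add the prefix lu-.
The other patterns: stems whose last vowel is 'a' or 'i' repeat the first consonant+vowel as a prefix; stems whose last vowel is 'o' delete the last vowel and add -et.
So wonul → luwonul.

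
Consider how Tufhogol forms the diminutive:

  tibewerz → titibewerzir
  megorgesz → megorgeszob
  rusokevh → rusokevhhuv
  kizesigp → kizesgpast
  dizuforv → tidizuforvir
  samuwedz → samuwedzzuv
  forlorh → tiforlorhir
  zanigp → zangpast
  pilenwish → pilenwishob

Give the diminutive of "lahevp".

tibewerz and megorgesz both end in -z yet inflect differently (titibewerzir, megorgeszob), so the final letter is not what conditions the rule; the second-to-last letter is.
"lahevp" has second-to-last letter 'v'. The one such stem in the data (rusokevh → rusokevhhuv) doubles the final consonant and adds -uv (as does samuwedz), so the same rule applies.
So lahevp → lahevppuv.

lahevppuv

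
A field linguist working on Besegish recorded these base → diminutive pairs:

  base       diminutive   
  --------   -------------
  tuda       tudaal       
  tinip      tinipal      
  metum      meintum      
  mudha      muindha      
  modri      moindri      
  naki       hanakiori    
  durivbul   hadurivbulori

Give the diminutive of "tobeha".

"tobeha" begins with t-. The stems beginning with t- (tuda → tudaal, tinip → tinipal) add -al.
So tobeha → tobehaal.

tobehaal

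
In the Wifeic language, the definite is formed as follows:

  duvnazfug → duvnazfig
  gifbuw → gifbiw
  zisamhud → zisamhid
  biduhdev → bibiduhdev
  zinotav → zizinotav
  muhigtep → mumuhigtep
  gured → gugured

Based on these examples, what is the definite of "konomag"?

kokonomag

"konomag" has last vowel 'a'. The one such stem in the data (zinotav → zizinotav) repeats the first consonant+vowel as a prefix (as do biduhdev, muhigtep), so the same rule applies.
The other pattern: stems whose last vowel is 'u' change the last vowel to 'i'.
So konomag → kokonomag.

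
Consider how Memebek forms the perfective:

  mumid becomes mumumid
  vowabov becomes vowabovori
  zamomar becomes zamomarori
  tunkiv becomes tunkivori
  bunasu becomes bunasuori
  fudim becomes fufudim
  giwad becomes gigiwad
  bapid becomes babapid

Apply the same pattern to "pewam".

pepewam

bapid and tunkiv both have last vowel 'i' yet inflect differently (babapid, tunkivori), so the last vowel is not what conditions the rule; the final letter is.
"pewam" ends in -m. The one such stem in the data (fudim → fufudim) repeats the first consonant+vowel as a prefix (as do bapid, mumid), so the same rule applies.
The other pattern: stems ending in -r, -u or -v add -ori.
So pewam → pepewam.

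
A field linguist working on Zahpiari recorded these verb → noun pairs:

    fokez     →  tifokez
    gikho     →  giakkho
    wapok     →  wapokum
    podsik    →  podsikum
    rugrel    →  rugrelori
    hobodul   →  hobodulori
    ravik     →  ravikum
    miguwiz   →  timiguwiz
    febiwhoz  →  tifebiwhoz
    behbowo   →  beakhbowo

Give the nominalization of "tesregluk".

tesreglukum

febiwhoz and behbowo both have last vowel 'o' yet inflect differently (tifebiwhoz, beakhbowo), so the last vowel is not what conditions the rule; the final letter is.
"tesregluk" ends in -k. The stems ending in -k (podsik → podsikum, ravik → ravikum, wapok → wapokum) add -um.
The other patterns: stems ending in -z add the prefix ti-; stems ending in -o insert -ak- after the first vowel; stems ending in -l add -ori.
So tesregluk → tesreglukum.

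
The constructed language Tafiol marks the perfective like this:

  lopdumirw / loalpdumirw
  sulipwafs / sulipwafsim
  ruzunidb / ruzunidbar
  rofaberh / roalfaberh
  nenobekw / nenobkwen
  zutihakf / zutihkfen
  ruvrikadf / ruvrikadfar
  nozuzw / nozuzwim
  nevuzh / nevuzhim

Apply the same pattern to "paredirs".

nozuzw and nenobekw both end in -w yet inflect differently (nozuzwim, nenobkwen), so the final letter is not what conditions the rule; the second-to-last letter is.
"paredirs" has second-to-last letter 'r'. The stems whose second-to-last letter is 'r' (lopdumirw → loalpdumirw, rofaberh → roalfaberh) insert -al- after the first vowel.
So paredirs → paalredirs.

paalredirs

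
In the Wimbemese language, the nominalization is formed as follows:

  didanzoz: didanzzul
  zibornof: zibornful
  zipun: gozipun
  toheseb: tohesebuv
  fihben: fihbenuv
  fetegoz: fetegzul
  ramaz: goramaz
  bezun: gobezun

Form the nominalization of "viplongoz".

viplongzul

ramaz and fetegoz both end in -z yet inflect differently (goramaz, fetegzul), so the final letter is not what conditions the rule; the last vowel is.
"viplongoz" has last vowel 'o'. The stems whose last vowel is 'o' (fetegoz → fetegzul, zibornof → zibornful, didanzoz → didanzzul) delete the last vowel and add -ul.
So viplongoz → viplongzul.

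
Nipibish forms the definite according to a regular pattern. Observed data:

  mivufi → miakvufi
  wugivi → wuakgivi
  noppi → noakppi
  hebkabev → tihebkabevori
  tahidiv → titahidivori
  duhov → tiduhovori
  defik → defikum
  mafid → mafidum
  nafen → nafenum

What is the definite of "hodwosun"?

"hodwosun" ends in -n. The one such stem in the data (nafen → nafenum) adds -um, so the same rule applies.
The other patterns: stems ending in -i insert -ak- after the first vowel; stems ending in -v add ti- … -ori around the stem.
So hodwosun → hodwosunum.

hodwosunum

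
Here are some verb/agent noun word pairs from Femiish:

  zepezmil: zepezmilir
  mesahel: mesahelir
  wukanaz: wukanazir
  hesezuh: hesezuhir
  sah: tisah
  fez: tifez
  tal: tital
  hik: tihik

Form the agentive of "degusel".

hesezuh and sah both end in -h yet inflect differently (hesezuhir, tisah), so the final letter is not what conditions the rule; the number of vowels is.
"degusel" has 3 vowels. The stems with 3 vowels (zepezmil → zepezmilir, mesahel → mesahelir, wukanaz → wukanazir) add -ir.
The other pattern: stems with 1 vowel add the prefix ti-.
So degusel → deguselir.

deguselir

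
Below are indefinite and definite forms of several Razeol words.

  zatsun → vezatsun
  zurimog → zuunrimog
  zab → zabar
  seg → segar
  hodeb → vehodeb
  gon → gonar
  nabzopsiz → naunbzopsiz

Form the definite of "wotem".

vewotem

zab and hodeb both end in -b yet inflect differently (zabar, vehodeb), so the final letter is not what conditions the rule; the number of vowels is.
"wotem" has 2 vowels. The stems with 2 vowels (hodeb → vehodeb, zatsun → vezatsun) add the prefix ve-.
The other patterns: stems with 1 vowel add -ar; stems with 3 vowels insert -un- after the first vowel.
So wotem → vewotem.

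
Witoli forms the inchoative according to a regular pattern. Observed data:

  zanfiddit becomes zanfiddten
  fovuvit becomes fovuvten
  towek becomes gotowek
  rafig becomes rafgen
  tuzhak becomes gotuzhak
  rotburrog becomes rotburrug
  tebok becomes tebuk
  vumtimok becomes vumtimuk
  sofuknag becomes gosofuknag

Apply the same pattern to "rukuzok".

towek and vumtimok both end in -k yet inflect differently (gotowek, vumtimuk), so the final letter is not what conditions the rule; the last vowel is.
"rukuzok" has last vowel 'o'. The stems whose last vowel is 'o' (vumtimok → vumtimuk, rotburrog → rotburrug, tebok → tebuk) change the last vowel to 'u'.
The other patterns: stems whose last vowel is 'a' or 'e' add the prefix go-; stems whose last vowel is 'i' delete the last vowel and add -en.
So rukuzok → rukuzuk.

rukuzuk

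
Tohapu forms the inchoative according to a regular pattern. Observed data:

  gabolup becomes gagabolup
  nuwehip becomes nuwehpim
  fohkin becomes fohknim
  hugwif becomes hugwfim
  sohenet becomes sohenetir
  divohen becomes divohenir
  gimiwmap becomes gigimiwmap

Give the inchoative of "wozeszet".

wozeszetir

"wozeszet" has last vowel 'e'. The stems whose last vowel is 'e' (sohenet → sohenetir, divohen → divohenir) add -ir.
The other patterns: stems whose last vowel is 'a' or 'u' repeat the first consonant+vowel as a prefix; stems whose last vowel is 'i' delete the last vowel and add -im.
So wozeszet → wozeszetir.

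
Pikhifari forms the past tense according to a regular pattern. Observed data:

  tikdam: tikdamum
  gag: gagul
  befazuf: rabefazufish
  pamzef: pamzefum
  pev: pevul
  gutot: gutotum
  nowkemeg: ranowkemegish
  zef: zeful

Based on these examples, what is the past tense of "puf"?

puful

zef and pamzef both end in -f yet inflect differently (zeful, pamzefum), so the final letter is not what conditions the rule; the number of vowels is.
"puf" has 1 vowel. The stems with 1 vowel (gag → gagul, pev → pevul, zef → zeful) add -ul.
So puf → puful.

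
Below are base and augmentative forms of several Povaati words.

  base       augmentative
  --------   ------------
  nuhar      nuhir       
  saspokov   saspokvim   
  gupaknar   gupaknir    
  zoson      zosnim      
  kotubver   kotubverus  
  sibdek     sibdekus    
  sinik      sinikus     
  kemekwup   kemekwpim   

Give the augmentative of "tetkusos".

kotubver and nuhar both end in -r yet inflect differently (kotubverus, nuhir), so the final letter is not what conditions the rule; the last vowel is.
"tetkusos" has last vowel 'o'. The stems whose last vowel is 'o' (saspokov → saspokvim, zoson → zosnim) delete the last vowel and add -im.
So tetkusos → tetkussim.

tetkussim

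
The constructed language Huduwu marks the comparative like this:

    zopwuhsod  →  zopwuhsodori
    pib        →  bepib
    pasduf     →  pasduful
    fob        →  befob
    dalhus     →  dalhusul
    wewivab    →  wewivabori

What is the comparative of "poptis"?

poptisul

pib and wewivab both end in -b yet inflect differently (bepib, wewivabori), so the final letter is not what conditions the rule; the number of vowels is.
"poptis" has 2 vowels. The stems with 2 vowels (pasduf → pasduful, dalhus → dalhusul) add -ul.
The other patterns: stems with 1 vowel add the prefix be-; stems with 3 vowels add -ori.
So poptis → poptisul.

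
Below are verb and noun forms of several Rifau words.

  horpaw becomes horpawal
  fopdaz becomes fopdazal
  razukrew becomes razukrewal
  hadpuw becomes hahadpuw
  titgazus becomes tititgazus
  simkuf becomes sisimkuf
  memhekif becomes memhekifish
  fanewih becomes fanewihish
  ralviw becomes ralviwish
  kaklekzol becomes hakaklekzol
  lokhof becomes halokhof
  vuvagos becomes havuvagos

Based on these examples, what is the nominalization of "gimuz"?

gigimuz

horpaw and hadpuw both end in -w yet inflect differently (horpawal, hahadpuw), so the final letter is not what conditions the rule; the last vowel is.
"gimuz" has last vowel 'u'. The stems whose last vowel is 'u' (hadpuw → hahadpuw, titgazus → tititgazus, simkuf → sisimkuf) repeat the first consonant+vowel as a prefix.
The other patterns: stems whose last vowel is 'a' or 'e' add -al; stems whose last vowel is 'i' add -ish; stems whose last vowel is 'o' add the prefix ha-.
So gimuz → gigimuz.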